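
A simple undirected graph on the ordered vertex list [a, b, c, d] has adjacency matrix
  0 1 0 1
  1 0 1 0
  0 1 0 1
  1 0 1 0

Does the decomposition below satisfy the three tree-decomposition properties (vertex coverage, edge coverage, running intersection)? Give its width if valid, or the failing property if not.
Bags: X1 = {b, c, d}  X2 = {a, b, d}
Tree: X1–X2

Vertex coverage: the bags together contain {a, b, c, d}, the full vertex set. Edge coverage: each edge of G has both endpoints in at least one bag. Running intersection: for every vertex, the bags containing it form a connected subtree. All three properties hold, so this is a valid tree decomposition of width max|bag| − 1 = 2, and hence tw(G) ≤ 2.

Yes; width 2.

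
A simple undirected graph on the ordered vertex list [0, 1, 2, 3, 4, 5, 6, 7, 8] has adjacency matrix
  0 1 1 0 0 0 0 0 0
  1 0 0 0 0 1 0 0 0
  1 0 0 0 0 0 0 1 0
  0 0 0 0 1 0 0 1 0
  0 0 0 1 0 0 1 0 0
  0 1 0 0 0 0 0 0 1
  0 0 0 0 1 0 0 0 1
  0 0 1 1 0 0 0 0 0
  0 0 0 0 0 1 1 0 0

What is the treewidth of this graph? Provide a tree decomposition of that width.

Treewidth 2.
Bags: B1 = {2, 3, 7}  B2 = {2, 3, 4}  B3 = {2, 4, 6}  B4 = {2, 6, 8}  B5 = {2, 5, 8}  B6 = {1, 2, 5}  B7 = {0, 1, 2}
Tree: B1–B2, B2–B3, B3–B4, B4–B5, B5–B6, B6–B7

The largest bag has 3 vertices, giving width 2; this decomposition certifies tw(G) ≤ 2. Since 2–7–3–4–6–8–5–1–0–2 is a cycle in G, G is not acyclic. Forests are exactly the graphs of treewidth ≤ 1, so tw(G) ≥ 2. Therefore the treewidth is 2.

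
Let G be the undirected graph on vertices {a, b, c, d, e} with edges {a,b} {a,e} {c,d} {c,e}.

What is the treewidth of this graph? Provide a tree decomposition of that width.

Treewidth 1.
Bags: B1 = {c, d}  B2 = {c, e}  B3 = {a, e}  B4 = {a, b}
Tree: B1–B2, B2–B3, B3–B4

The largest bag has 2 vertices, giving width 1; this decomposition certifies tw(G) ≤ 1. Since G has at least one edge (e.g. d–c), it is not an edgeless graph, so tw(G) ≥ 1. Hence tw(G) = 1 exactly.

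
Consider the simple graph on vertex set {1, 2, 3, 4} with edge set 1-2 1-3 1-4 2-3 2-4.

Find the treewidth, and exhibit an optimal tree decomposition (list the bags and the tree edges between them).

Treewidth 2.
One optimal decomposition is:
Bags: B1 = {1, 2, 4}  B2 = {1, 2, 3}
Tree: B1–B2

Every bag has size at most 3, so the width is 3 − 1 = 2 and tw(G) ≤ 2. On the other hand G contains the 3-clique {1, 2, 3}. A clique must lie in a single bag of any decomposition, so no decomposition can have width below 2. The upper and lower bounds meet at 2, so that is the treewidth.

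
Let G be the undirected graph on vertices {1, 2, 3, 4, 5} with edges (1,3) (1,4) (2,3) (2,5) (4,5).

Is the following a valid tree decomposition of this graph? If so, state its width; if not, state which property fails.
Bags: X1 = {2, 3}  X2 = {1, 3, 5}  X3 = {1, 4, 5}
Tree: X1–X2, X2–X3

No — edge (5,2) lies in no bag.

A tree decomposition must satisfy three properties: every vertex lies in some bag; for every edge, both endpoints lie together in some bag; and for every vertex, the bags containing it form a connected subtree. Here edge (5,2) lies in no bag, so the decomposition is invalid.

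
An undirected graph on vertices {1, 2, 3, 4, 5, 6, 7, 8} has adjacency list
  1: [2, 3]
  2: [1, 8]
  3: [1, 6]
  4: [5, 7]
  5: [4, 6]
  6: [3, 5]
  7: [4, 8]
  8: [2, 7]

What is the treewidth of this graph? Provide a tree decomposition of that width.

The largest bag has 3 vertices, giving width 2; this decomposition certifies tw(G) ≤ 2. For the lower bound, G contains the cycle 1–2–8–7–4–5–6–3–1, so G is not a forest; only forests have treewidth ≤ 1, hence tw(G) ≥ 2. Hence tw(G) = 2 exactly.

Treewidth 2.
One such decomposition:
Bags: B1 = {1, 2, 8}  B2 = {1, 7, 8}  B3 = {1, 4, 7}  B4 = {1, 4, 5}  B5 = {1, 5, 6}  B6 = {1, 3, 6}
Tree: B1–B2, B2–B3, B3–B4, B4–B5, B5–B6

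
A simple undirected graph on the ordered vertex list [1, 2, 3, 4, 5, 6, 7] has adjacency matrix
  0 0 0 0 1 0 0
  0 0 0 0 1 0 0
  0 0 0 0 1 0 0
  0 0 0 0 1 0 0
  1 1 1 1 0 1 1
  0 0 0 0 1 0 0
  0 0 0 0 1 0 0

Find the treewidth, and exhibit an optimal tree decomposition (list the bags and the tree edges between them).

The largest bag has 2 vertices, giving width 1; this decomposition certifies tw(G) ≤ 1. Since G has at least one edge (e.g. 2–5), it is not an edgeless graph, so tw(G) ≥ 1. Hence tw(G) = 1 exactly.

Treewidth 1.
Bags: B1 = {2, 5}  B2 = {5, 7}  B3 = {3, 5}  B4 = {4, 5}  B5 = {5, 6}  B6 = {1, 5}
Tree: B1–B2, B1–B3, B3–B4, B1–B5, B3–B6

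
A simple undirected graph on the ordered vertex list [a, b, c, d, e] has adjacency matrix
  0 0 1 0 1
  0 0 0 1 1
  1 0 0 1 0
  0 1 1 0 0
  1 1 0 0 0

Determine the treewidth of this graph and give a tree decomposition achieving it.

Treewidth 2.
One optimal decomposition is:
Bags: B1 = {a, c, e}  B2 = {b, c, e}  B3 = {b, c, d}
Tree: B1–B2, B2–B3

Each bag holds 3 vertices, so the decomposition has width 2, which upper-bounds the treewidth. For the lower bound, G contains the cycle c–a–e–b–d–c, so G is not a forest; only forests have treewidth ≤ 1, hence tw(G) ≥ 2. Therefore the treewidth is 2.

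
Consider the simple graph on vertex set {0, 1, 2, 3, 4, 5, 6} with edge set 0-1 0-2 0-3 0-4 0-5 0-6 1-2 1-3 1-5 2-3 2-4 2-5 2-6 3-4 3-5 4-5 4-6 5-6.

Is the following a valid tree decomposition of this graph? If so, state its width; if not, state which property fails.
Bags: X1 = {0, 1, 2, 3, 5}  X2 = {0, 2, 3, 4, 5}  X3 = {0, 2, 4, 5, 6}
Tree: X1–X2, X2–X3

Yes; width 4.

Every vertex of G appears in some bag (union = {0, 1, 2, 3, 4, 5, 6}); every edge is covered by a bag; and for each vertex v the set of bags containing v is connected in the bag tree. The decomposition is therefore valid. The largest bag has 5 vertices, so the width is 4.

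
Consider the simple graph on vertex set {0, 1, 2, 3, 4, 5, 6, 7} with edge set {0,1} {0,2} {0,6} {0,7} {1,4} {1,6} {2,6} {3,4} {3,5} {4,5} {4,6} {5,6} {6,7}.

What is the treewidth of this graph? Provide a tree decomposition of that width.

Treewidth 2.
One optimal decomposition is:
Bags: B1 = {1, 4, 6}  B2 = {4, 5, 6}  B3 = {0, 1, 6}  B4 = {0, 6, 7}  B5 = {0, 2, 6}  B6 = {3, 4, 5}
Tree: B1–B2, B1–B3, B3–B4, B3–B5, B2–B6

Every bag has size at most 3, so the width is 3 − 1 = 2 and tw(G) ≤ 2. For the lower bound, the 3 vertices {3, 4, 5} are pairwise adjacent, and any tree decomposition puts a clique entirely inside one bag — forcing width ≥ 2. Combining the bounds, tw(G) = 2.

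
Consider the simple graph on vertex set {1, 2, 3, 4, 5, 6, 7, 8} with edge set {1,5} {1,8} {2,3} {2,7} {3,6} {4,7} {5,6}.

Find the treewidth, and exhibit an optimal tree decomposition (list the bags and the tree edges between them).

Treewidth 1.
One such decomposition:
Bags: B1 = {1, 8}  B2 = {1, 5}  B3 = {5, 6}  B4 = {3, 6}  B5 = {2, 3}  B6 = {2, 7}  B7 = {4, 7}
Tree: B1–B2, B2–B3, B3–B4, B4–B5, B5–B6, B6–B7

Every bag has size at most 2, so the width is 2 − 1 = 1 and tw(G) ≤ 1. Any graph with an edge has treewidth ≥ 1, and G has the edge 8–1. The upper and lower bounds meet at 1, so that is the treewidth.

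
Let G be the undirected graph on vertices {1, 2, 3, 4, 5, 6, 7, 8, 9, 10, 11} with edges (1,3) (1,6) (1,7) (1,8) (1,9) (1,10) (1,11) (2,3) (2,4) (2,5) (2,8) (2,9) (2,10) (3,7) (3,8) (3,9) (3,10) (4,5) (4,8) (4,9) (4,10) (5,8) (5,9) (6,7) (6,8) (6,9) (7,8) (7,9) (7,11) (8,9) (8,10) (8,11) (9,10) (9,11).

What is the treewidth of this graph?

4

A width-4 tree decomposition is:
Bags: B1 = {1, 3, 8, 9, 10}  B2 = {1, 3, 7, 8, 9}  B3 = {1, 6, 7, 8, 9}  B4 = {2, 3, 8, 9, 10}  B5 = {2, 4, 8, 9, 10}  B6 = {2, 4, 5, 8, 9}  B7 = {1, 7, 8, 9, 11}
Tree: B1–B2, B2–B3, B1–B4, B4–B5, B5–B6, B2–B7
The largest bag has 5 vertices, giving width 4; this decomposition certifies tw(G) ≤ 4. For the lower bound, the 5 vertices {1, 3, 8, 9, 10} are pairwise adjacent, and any tree decomposition puts a clique entirely inside one bag — forcing width ≥ 4. Combining the bounds, tw(G) = 4.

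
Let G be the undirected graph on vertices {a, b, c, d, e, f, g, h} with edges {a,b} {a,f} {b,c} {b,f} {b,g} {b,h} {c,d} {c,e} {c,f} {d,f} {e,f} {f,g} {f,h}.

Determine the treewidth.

2

A width-2 tree decomposition is:
Bags: B1 = {b, f, h}  B2 = {a, b, f}  B3 = {b, c, f}  B4 = {c, d, f}  B5 = {b, f, g}  B6 = {c, e, f}
Tree: B1–B2, B1–B3, B3–B4, B2–B5, B4–B6
The largest bag has 3 vertices, giving width 2; this decomposition certifies tw(G) ≤ 2. For the lower bound, the 3 vertices {c, d, f} are pairwise adjacent, and any tree decomposition puts a clique entirely inside one bag — forcing width ≥ 2. The upper and lower bounds meet at 2, so that is the treewidth.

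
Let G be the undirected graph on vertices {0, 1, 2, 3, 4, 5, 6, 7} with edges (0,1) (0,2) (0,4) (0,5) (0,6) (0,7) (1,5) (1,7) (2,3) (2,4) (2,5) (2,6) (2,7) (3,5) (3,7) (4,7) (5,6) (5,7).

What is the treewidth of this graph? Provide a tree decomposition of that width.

The largest bag has 4 vertices, giving width 3; this decomposition certifies tw(G) ≤ 3. On the other hand G contains the 4-clique {0, 1, 5, 7}. A clique must lie in a single bag of any decomposition, so no decomposition can have width below 3. Combining the bounds, tw(G) = 3.

Treewidth 3.
One such decomposition:
Bags: B1 = {0, 2, 4, 7}  B2 = {0, 2, 5, 7}  B3 = {2, 3, 5, 7}  B4 = {0, 1, 5, 7}  B5 = {0, 2, 5, 6}
Tree: B1–B2, B2–B3, B2–B4, B2–B5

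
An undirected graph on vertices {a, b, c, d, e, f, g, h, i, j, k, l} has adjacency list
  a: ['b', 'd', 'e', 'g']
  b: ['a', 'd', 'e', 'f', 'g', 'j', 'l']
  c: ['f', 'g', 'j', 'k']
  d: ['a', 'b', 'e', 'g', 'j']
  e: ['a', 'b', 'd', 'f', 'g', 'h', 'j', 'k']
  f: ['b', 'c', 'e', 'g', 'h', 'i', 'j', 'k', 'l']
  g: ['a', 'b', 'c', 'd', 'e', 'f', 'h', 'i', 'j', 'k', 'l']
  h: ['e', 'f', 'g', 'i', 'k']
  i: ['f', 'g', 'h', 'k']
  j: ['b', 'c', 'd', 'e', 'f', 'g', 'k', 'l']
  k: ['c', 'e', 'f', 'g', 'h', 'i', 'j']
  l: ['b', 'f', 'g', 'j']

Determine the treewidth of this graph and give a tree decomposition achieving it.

Treewidth 4.
One such decomposition:
Bags: B1 = {b, e, f, g, j}  B2 = {b, d, e, g, j}  B3 = {e, f, g, j, k}  B4 = {b, f, g, j, l}  B5 = {e, f, g, h, k}  B6 = {a, b, d, e, g}  B7 = {f, g, h, i, k}  B8 = {c, f, g, j, k}
Tree: B1–B2, B1–B3, B1–B4, B3–B5, B2–B6, B5–B7, B3–B8

Every bag has size at most 5, so the width is 5 − 1 = 4 and tw(G) ≤ 4. Conversely, {b, d, e, g, j} is a clique of size 5, and the vertices of any clique must share a bag in every tree decomposition; so some bag has ≥ 5 vertices and tw(G) ≥ 4. The upper and lower bounds meet at 4, so that is the treewidth.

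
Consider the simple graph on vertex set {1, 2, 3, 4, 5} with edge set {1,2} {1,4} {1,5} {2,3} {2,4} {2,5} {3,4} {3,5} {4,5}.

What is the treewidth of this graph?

A width-3 tree decomposition is:
Bags: B1 = {2, 3, 4, 5}  B2 = {1, 2, 4, 5}
Tree: B1–B2
The largest bag has 4 vertices, giving width 3; this decomposition certifies tw(G) ≤ 3. For the lower bound, the 4 vertices {1, 2, 4, 5} are pairwise adjacent, and any tree decomposition puts a clique entirely inside one bag — forcing width ≥ 3. Hence tw(G) = 3 exactly.

3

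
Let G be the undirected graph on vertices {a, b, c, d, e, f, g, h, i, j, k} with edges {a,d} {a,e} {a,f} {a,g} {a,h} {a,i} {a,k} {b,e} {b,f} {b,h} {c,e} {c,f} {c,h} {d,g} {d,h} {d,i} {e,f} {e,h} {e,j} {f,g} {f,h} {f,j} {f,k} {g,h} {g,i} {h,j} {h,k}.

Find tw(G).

3

A width-3 tree decomposition is:
Bags: B1 = {a, e, f, h}  B2 = {a, f, g, h}  B3 = {e, f, h, j}  B4 = {c, e, f, h}  B5 = {a, d, g, h}  B6 = {a, f, h, k}  B7 = {b, e, f, h}  B8 = {a, d, g, i}
Tree: B1–B2, B1–B3, B3–B4, B2–B5, B1–B6, B4–B7, B5–B8
The largest bag has 4 vertices, giving width 3; this decomposition certifies tw(G) ≤ 3. On the other hand G contains the 4-clique {a, d, g, h}. A clique must lie in a single bag of any decomposition, so no decomposition can have width below 3. Hence tw(G) = 3 exactly.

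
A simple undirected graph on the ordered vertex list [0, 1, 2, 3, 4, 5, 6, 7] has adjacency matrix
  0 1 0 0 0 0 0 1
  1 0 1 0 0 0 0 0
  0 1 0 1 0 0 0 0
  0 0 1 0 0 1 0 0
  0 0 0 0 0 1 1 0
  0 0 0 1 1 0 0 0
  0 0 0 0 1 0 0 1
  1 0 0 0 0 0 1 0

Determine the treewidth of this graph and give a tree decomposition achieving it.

Treewidth 2.
One optimal decomposition is:
Bags: B1 = {2, 3, 5}  B2 = {1, 2, 5}  B3 = {0, 1, 5}  B4 = {0, 5, 7}  B5 = {5, 6, 7}  B6 = {4, 5, 6}
Tree: B1–B2, B2–B3, B3–B4, B4–B5, B5–B6

Every bag has size at most 3, so the width is 3 − 1 = 2 and tw(G) ≤ 2. The edges 5–3–2–1–0–7–6–4–5 form a cycle, so G is not a tree and its treewidth is at least 2. Therefore the treewidth is 2.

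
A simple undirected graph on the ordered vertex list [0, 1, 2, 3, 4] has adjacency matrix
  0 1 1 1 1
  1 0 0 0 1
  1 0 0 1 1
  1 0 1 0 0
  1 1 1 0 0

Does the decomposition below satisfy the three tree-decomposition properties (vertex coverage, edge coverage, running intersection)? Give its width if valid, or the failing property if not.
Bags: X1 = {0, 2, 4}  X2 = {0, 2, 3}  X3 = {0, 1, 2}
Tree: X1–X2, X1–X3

No — edge (4,1) lies in no bag.

A tree decomposition must satisfy three properties: every vertex lies in some bag; for every edge, both endpoints lie together in some bag; and for every vertex, the bags containing it form a connected subtree. Here edge (4,1) lies in no bag, so the decomposition is invalid.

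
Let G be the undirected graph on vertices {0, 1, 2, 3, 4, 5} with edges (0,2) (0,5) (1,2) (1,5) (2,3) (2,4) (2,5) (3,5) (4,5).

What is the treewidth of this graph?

2

A width-2 tree decomposition is:
Bags: B1 = {2, 3, 5}  B2 = {1, 2, 5}  B3 = {2, 4, 5}  B4 = {0, 2, 5}
Tree: B1–B2, B1–B3, B3–B4
Every bag has size at most 3, so the width is 3 − 1 = 2 and tw(G) ≤ 2. On the other hand G contains the 3-clique {0, 2, 5}. A clique must lie in a single bag of any decomposition, so no decomposition can have width below 2. Combining the bounds, tw(G) = 2.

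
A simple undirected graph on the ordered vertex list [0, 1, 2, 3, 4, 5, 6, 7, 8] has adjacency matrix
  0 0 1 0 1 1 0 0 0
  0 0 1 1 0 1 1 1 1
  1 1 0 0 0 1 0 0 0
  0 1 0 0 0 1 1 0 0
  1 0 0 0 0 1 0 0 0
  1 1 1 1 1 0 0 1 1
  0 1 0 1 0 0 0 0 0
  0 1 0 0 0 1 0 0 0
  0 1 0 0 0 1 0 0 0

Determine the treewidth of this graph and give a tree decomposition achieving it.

The largest bag has 3 vertices, giving width 2; this decomposition certifies tw(G) ≤ 2. Conversely, {0, 2, 5} is a clique of size 3, and the vertices of any clique must share a bag in every tree decomposition; so some bag has ≥ 3 vertices and tw(G) ≥ 2. Therefore the treewidth is 2.

Treewidth 2.
One optimal decomposition is:
Bags: B1 = {1, 2, 5}  B2 = {1, 5, 8}  B3 = {0, 2, 5}  B4 = {1, 3, 5}  B5 = {1, 3, 6}  B6 = {0, 4, 5}  B7 = {1, 5, 7}
Tree: B1–B2, B1–B3, B2–B4, B4–B5, B3–B6, B2–B7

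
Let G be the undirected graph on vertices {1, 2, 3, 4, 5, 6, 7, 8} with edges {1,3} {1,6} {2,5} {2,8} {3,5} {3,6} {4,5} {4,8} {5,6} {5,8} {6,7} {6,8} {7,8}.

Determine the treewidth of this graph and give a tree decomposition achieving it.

Treewidth 2.
One optimal decomposition is:
Bags: B1 = {3, 5, 6}  B2 = {5, 6, 8}  B3 = {2, 5, 8}  B4 = {6, 7, 8}  B5 = {1, 3, 6}  B6 = {4, 5, 8}
Tree: B1–B2, B2–B3, B2–B4, B1–B5, B2–B6

Every bag has size at most 3, so the width is 3 − 1 = 2 and tw(G) ≤ 2. For the lower bound, the 3 vertices {1, 3, 6} are pairwise adjacent, and any tree decomposition puts a clique entirely inside one bag — forcing width ≥ 2. Hence tw(G) = 2 exactly.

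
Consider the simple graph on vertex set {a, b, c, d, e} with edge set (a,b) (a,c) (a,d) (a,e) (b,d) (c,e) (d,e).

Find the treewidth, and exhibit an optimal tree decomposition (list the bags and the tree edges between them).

Each bag holds 3 vertices, so the decomposition has width 2, which upper-bounds the treewidth. Conversely, {a, d, e} is a clique of size 3, and the vertices of any clique must share a bag in every tree decomposition; so some bag has ≥ 3 vertices and tw(G) ≥ 2. Hence tw(G) = 2 exactly.

Treewidth 2.
One such decomposition:
Bags: B1 = {a, d, e}  B2 = {a, b, d}  B3 = {a, c, e}
Tree: B1–B2, B1–B3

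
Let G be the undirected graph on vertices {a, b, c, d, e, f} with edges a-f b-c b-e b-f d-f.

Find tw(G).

A width-1 tree decomposition is:
Bags: B1 = {d, f}  B2 = {a, f}  B3 = {b, f}  B4 = {b, e}  B5 = {b, c}
Tree: B1–B2, B1–B3, B3–B4, B3–B5
The largest bag has 2 vertices, giving width 1; this decomposition certifies tw(G) ≤ 1. Any graph with an edge has treewidth ≥ 1, and G has the edge d–f. Combining the bounds, tw(G) = 1.

1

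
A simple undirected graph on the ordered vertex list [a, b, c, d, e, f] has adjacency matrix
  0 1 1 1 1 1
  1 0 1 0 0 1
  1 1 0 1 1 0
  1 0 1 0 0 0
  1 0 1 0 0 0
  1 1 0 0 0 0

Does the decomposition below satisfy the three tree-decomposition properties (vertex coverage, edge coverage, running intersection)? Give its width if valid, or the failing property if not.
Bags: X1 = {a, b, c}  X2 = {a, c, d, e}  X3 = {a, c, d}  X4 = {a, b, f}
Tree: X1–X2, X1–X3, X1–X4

A tree decomposition must satisfy three properties: every vertex lies in some bag; for every edge, both endpoints lie together in some bag; and for every vertex, the bags containing it form a connected subtree. Here bags containing vertex d are not connected in the tree, so the decomposition is invalid.

No — bags containing vertex d are not connected in the tree.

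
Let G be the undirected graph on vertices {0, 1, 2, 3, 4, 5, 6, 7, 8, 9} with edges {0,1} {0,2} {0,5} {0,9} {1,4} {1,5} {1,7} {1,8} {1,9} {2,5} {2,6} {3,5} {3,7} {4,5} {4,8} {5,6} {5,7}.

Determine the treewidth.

A width-2 tree decomposition is:
Bags: B1 = {0, 1, 5}  B2 = {1, 5, 7}  B3 = {0, 1, 9}  B4 = {3, 5, 7}  B5 = {0, 2, 5}  B6 = {1, 4, 5}  B7 = {1, 4, 8}  B8 = {2, 5, 6}
Tree: B1–B2, B1–B3, B2–B4, B1–B5, B1–B6, B6–B7, B5–B8
Every bag has size at most 3, so the width is 3 − 1 = 2 and tw(G) ≤ 2. On the other hand G contains the 3-clique {1, 4, 8}. A clique must lie in a single bag of any decomposition, so no decomposition can have width below 2. Therefore the treewidth is 2.

2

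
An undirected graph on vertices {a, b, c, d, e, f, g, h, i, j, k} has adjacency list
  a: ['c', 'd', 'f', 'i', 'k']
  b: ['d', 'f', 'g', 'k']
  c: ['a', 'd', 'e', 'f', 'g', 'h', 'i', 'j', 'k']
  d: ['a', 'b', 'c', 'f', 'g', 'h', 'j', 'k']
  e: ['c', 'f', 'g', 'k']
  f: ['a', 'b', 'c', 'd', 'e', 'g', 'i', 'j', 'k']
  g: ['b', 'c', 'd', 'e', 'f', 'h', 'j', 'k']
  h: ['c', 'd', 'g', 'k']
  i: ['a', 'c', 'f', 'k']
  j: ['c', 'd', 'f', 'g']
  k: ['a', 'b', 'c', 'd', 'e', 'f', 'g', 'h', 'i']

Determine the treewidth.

4

A width-4 tree decomposition is:
Bags: B1 = {c, d, f, g, k}  B2 = {a, c, d, f, k}  B3 = {a, c, f, i, k}  B4 = {c, d, g, h, k}  B5 = {c, d, f, g, j}  B6 = {b, d, f, g, k}  B7 = {c, e, f, g, k}
Tree: B1–B2, B2–B3, B1–B4, B1–B5, B1–B6, B1–B7
Every bag has size at most 5, so the width is 5 − 1 = 4 and tw(G) ≤ 4. Conversely, {c, d, g, h, k} is a clique of size 5, and the vertices of any clique must share a bag in every tree decomposition; so some bag has ≥ 5 vertices and tw(G) ≥ 4. Combining the bounds, tw(G) = 4.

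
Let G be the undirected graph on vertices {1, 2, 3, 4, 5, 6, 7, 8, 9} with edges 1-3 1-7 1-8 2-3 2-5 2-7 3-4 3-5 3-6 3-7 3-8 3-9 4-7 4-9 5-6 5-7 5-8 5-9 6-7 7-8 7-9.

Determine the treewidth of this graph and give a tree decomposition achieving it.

Treewidth 3.
Bags: B1 = {2, 3, 5, 7}  B2 = {3, 5, 6, 7}  B3 = {3, 5, 7, 8}  B4 = {3, 5, 7, 9}  B5 = {3, 4, 7, 9}  B6 = {1, 3, 7, 8}
Tree: B1–B2, B1–B3, B1–B4, B4–B5, B3–B6

The largest bag has 4 vertices, giving width 3; this decomposition certifies tw(G) ≤ 3. For the lower bound, the 4 vertices {1, 3, 7, 8} are pairwise adjacent, and any tree decomposition puts a clique entirely inside one bag — forcing width ≥ 3. Combining the bounds, tw(G) = 3.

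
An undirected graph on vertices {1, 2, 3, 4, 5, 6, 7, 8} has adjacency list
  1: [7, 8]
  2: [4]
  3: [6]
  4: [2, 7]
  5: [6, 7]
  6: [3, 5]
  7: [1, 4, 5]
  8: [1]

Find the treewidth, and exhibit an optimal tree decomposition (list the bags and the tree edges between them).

The largest bag has 2 vertices, giving width 1; this decomposition certifies tw(G) ≤ 1. Any graph with an edge has treewidth ≥ 1, and G has the edge 4–2. Hence tw(G) = 1 exactly.

Treewidth 1.
One such decomposition:
Bags: B1 = {2, 4}  B2 = {4, 7}  B3 = {5, 7}  B4 = {5, 6}  B5 = {3, 6}  B6 = {1, 7}  B7 = {1, 8}
Tree: B1–B2, B2–B3, B3–B4, B4–B5, B2–B6, B6–B7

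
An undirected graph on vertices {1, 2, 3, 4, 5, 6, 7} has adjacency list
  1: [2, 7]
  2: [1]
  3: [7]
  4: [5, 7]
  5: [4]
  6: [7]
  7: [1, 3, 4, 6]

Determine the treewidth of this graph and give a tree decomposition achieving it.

Treewidth 1.
Bags: B1 = {4, 7}  B2 = {6, 7}  B3 = {3, 7}  B4 = {1, 7}  B5 = {4, 5}  B6 = {1, 2}
Tree: B1–B2, B2–B3, B1–B4, B1–B5, B4–B6

Each bag holds 2 vertices, so the decomposition has width 1, which upper-bounds the treewidth. Since G has at least one edge (e.g. 7–4), it is not an edgeless graph, so tw(G) ≥ 1. Therefore the treewidth is 1.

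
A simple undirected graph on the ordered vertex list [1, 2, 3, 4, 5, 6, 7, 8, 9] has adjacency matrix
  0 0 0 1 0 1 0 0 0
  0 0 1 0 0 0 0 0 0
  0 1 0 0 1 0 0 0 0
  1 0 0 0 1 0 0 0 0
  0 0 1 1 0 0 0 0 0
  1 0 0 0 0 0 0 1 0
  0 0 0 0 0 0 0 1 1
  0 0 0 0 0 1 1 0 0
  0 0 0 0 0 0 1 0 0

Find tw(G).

A width-1 tree decomposition is:
Bags: B1 = {2, 3}  B2 = {3, 5}  B3 = {4, 5}  B4 = {1, 4}  B5 = {1, 6}  B6 = {6, 8}  B7 = {7, 8}  B8 = {7, 9}
Tree: B1–B2, B2–B3, B3–B4, B4–B5, B5–B6, B6–B7, B7–B8
The largest bag has 2 vertices, giving width 1; this decomposition certifies tw(G) ≤ 1. Since G has at least one edge (e.g. 2–3), it is not an edgeless graph, so tw(G) ≥ 1. Combining the bounds, tw(G) = 1.

1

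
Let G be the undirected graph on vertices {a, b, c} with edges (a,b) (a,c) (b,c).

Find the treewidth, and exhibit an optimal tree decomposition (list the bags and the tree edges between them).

Treewidth 2.
One optimal decomposition is:
Bags: B1 = {a, b, c}
Tree: (single bag)

With just one bag of size 3, the width is 3 − 1 = 2, so tw(G) ≤ 2. On the other hand G contains the 3-clique {a, b, c}. A clique must lie in a single bag of any decomposition, so no decomposition can have width below 2. Hence tw(G) = 2 exactly.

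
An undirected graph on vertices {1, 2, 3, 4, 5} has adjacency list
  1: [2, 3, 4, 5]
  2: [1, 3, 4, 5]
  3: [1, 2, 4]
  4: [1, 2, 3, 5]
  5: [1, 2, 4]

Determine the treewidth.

3

A width-3 tree decomposition is:
Bags: B1 = {1, 2, 4, 5}  B2 = {1, 2, 3, 4}
Tree: B1–B2
Each bag holds 4 vertices, so the decomposition has width 3, which upper-bounds the treewidth. On the other hand G contains the 4-clique {1, 2, 3, 4}. A clique must lie in a single bag of any decomposition, so no decomposition can have width below 3. Hence tw(G) = 3 exactly.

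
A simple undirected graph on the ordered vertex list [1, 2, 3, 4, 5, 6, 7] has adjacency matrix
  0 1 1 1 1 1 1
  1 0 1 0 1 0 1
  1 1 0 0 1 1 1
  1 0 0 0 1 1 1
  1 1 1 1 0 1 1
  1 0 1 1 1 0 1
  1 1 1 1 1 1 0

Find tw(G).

A width-4 tree decomposition is:
Bags: B1 = {1, 3, 5, 6, 7}  B2 = {1, 2, 3, 5, 7}  B3 = {1, 4, 5, 6, 7}
Tree: B1–B2, B1–B3
Every bag has size at most 5, so the width is 5 − 1 = 4 and tw(G) ≤ 4. Conversely, {1, 2, 3, 5, 7} is a clique of size 5, and the vertices of any clique must share a bag in every tree decomposition; so some bag has ≥ 5 vertices and tw(G) ≥ 4. The upper and lower bounds meet at 4, so that is the treewidth.

4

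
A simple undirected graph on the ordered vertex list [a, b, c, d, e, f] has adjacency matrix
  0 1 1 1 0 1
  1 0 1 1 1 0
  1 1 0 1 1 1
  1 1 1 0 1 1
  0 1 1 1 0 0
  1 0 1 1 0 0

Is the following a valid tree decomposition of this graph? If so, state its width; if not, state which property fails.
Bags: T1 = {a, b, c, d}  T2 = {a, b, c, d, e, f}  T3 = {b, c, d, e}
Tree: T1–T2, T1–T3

No — bags containing vertex e are not connected in the tree.

A tree decomposition must satisfy three properties: every vertex lies in some bag; for every edge, both endpoints lie together in some bag; and for every vertex, the bags containing it form a connected subtree. Here bags containing vertex e are not connected in the tree, so the decomposition is invalid.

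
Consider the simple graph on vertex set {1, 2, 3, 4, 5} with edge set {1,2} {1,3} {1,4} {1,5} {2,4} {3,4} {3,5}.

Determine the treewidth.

A width-2 tree decomposition is:
Bags: B1 = {1, 3, 4}  B2 = {1, 3, 5}  B3 = {1, 2, 4}
Tree: B1–B2, B1–B3
Each bag holds 3 vertices, so the decomposition has width 2, which upper-bounds the treewidth. On the other hand G contains the 3-clique {1, 2, 4}. A clique must lie in a single bag of any decomposition, so no decomposition can have width below 2. Therefore the treewidth is 2.

2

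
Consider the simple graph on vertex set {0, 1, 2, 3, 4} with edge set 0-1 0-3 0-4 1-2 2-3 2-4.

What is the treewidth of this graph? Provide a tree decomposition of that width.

Each bag holds 3 vertices, so the decomposition has width 2, which upper-bounds the treewidth. Since 4–2–3–0–4 is a cycle in G, G is not acyclic. Forests are exactly the graphs of treewidth ≤ 1, so tw(G) ≥ 2. Therefore the treewidth is 2.

Treewidth 2.
One optimal decomposition is:
Bags: B1 = {0, 2, 4}  B2 = {0, 2, 3}  B3 = {0, 1, 2}
Tree: B1–B2, B2–B3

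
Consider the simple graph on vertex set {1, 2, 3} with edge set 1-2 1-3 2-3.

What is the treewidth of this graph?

A width-2 tree decomposition is:
Bags: B1 = {1, 2, 3}
Tree: (single bag)
A single bag containing all 3 vertices is trivially a valid decomposition of width 2. For the lower bound, the 3 vertices {1, 2, 3} are pairwise adjacent, and any tree decomposition puts a clique entirely inside one bag — forcing width ≥ 2. Combining the bounds, tw(G) = 2.

2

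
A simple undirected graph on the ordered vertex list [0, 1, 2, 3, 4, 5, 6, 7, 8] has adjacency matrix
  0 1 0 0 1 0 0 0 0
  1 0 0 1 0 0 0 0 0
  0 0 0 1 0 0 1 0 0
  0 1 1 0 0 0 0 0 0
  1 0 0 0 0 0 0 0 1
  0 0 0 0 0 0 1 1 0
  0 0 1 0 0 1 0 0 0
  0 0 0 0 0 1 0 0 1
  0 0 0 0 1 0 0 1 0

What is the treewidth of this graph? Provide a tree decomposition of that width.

Every bag has size at most 3, so the width is 3 − 1 = 2 and tw(G) ≤ 2. The edges 2–3–1–0–4–8–7–5–6–2 form a cycle, so G is not a tree and its treewidth is at least 2. Combining the bounds, tw(G) = 2.

Treewidth 2.
Bags: B1 = {1, 2, 3}  B2 = {0, 1, 2}  B3 = {0, 2, 4}  B4 = {2, 4, 8}  B5 = {2, 7, 8}  B6 = {2, 5, 7}  B7 = {2, 5, 6}
Tree: B1–B2, B2–B3, B3–B4, B4–B5, B5–B6, B6–B7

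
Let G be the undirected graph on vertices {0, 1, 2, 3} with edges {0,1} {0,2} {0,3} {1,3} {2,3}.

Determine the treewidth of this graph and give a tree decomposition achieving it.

Treewidth 2.
One such decomposition:
Bags: B1 = {0, 1, 3}  B2 = {0, 2, 3}
Tree: B1–B2

Every bag has size at most 3, so the width is 3 − 1 = 2 and tw(G) ≤ 2. On the other hand G contains the 3-clique {0, 1, 3}. A clique must lie in a single bag of any decomposition, so no decomposition can have width below 2. The upper and lower bounds meet at 2, so that is the treewidth.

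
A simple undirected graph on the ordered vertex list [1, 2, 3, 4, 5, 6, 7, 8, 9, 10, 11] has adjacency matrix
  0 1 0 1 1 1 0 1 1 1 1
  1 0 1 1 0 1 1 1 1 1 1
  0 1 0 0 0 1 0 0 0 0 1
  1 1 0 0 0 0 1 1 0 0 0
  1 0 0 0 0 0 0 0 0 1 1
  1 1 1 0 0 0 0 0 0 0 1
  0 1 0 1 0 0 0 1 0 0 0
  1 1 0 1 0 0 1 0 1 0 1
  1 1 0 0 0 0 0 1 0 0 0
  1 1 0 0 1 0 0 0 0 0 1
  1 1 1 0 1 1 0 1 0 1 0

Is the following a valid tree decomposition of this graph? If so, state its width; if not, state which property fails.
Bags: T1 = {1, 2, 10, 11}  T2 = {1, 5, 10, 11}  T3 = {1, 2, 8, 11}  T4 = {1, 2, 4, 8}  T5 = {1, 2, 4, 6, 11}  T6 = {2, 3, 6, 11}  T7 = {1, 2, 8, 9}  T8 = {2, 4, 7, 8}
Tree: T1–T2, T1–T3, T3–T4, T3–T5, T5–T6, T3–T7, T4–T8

A tree decomposition must satisfy three properties: every vertex lies in some bag; for every edge, both endpoints lie together in some bag; and for every vertex, the bags containing it form a connected subtree. Here bags containing vertex 4 are not connected in the tree, so the decomposition is invalid.

No — bags containing vertex 4 are not connected in the tree.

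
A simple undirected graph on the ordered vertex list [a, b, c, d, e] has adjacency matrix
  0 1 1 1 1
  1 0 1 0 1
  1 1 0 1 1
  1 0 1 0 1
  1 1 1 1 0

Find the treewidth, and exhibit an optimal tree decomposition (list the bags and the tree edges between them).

The largest bag has 4 vertices, giving width 3; this decomposition certifies tw(G) ≤ 3. For the lower bound, the 4 vertices {a, c, d, e} are pairwise adjacent, and any tree decomposition puts a clique entirely inside one bag — forcing width ≥ 3. Hence tw(G) = 3 exactly.

Treewidth 3.
One such decomposition:
Bags: B1 = {a, b, c, e}  B2 = {a, c, d, e}
Tree: B1–B2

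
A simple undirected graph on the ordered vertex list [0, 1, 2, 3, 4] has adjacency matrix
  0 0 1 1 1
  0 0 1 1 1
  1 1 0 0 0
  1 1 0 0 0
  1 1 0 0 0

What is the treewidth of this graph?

A width-2 tree decomposition is:
Bags: B1 = {0, 1, 4}  B2 = {0, 1, 2}  B3 = {0, 1, 3}
Tree: B1–B2, B2–B3
Every bag has size at most 3, so the width is 3 − 1 = 2 and tw(G) ≤ 2. Since 0–4–1–2–0 is a cycle in G, G is not acyclic. Forests are exactly the graphs of treewidth ≤ 1, so tw(G) ≥ 2. The upper and lower bounds meet at 2, so that is the treewidth.

2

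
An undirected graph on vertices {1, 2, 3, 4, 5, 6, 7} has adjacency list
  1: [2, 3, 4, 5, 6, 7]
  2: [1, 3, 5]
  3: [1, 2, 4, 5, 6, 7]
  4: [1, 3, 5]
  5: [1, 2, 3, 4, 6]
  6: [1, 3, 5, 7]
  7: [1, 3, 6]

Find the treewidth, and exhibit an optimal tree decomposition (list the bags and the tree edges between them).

Treewidth 3.
One such decomposition:
Bags: B1 = {1, 3, 6, 7}  B2 = {1, 3, 5, 6}  B3 = {1, 3, 4, 5}  B4 = {1, 2, 3, 5}
Tree: B1–B2, B2–B3, B3–B4

Every bag has size at most 4, so the width is 4 − 1 = 3 and tw(G) ≤ 3. For the lower bound, the 4 vertices {1, 2, 3, 5} are pairwise adjacent, and any tree decomposition puts a clique entirely inside one bag — forcing width ≥ 3. Therefore the treewidth is 3.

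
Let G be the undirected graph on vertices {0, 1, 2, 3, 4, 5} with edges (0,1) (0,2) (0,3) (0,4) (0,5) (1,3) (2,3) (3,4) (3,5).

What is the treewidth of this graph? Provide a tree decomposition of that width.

Each bag holds 3 vertices, so the decomposition has width 2, which upper-bounds the treewidth. Conversely, {0, 1, 3} is a clique of size 3, and the vertices of any clique must share a bag in every tree decomposition; so some bag has ≥ 3 vertices and tw(G) ≥ 2. Combining the bounds, tw(G) = 2.

Treewidth 2.
Bags: B1 = {0, 3, 5}  B2 = {0, 3, 4}  B3 = {0, 1, 3}  B4 = {0, 2, 3}
Tree: B1–B2, B2–B3, B1–B4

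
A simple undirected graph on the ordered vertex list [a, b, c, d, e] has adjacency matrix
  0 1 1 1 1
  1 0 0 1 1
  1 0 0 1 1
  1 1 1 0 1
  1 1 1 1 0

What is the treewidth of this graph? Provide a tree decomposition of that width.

The largest bag has 4 vertices, giving width 3; this decomposition certifies tw(G) ≤ 3. On the other hand G contains the 4-clique {a, c, d, e}. A clique must lie in a single bag of any decomposition, so no decomposition can have width below 3. Hence tw(G) = 3 exactly.

Treewidth 3.
One optimal decomposition is:
Bags: B1 = {a, b, d, e}  B2 = {a, c, d, e}
Tree: B1–B2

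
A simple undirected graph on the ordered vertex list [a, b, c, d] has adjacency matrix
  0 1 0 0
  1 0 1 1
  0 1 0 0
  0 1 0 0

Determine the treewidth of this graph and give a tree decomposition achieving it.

The largest bag has 2 vertices, giving width 1; this decomposition certifies tw(G) ≤ 1. Any graph with an edge has treewidth ≥ 1, and G has the edge b–d. Hence tw(G) = 1 exactly.

Treewidth 1.
One such decomposition:
Bags: B1 = {b, d}  B2 = {a, b}  B3 = {b, c}
Tree: B1–B2, B2–B3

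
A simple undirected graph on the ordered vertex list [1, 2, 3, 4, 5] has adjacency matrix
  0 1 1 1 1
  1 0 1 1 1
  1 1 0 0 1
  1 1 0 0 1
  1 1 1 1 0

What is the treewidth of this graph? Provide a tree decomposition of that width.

Treewidth 3.
One optimal decomposition is:
Bags: B1 = {1, 2, 4, 5}  B2 = {1, 2, 3, 5}
Tree: B1–B2

Every bag has size at most 4, so the width is 4 − 1 = 3 and tw(G) ≤ 3. Conversely, {1, 2, 3, 5} is a clique of size 4, and the vertices of any clique must share a bag in every tree decomposition; so some bag has ≥ 4 vertices and tw(G) ≥ 3. The upper and lower bounds meet at 3, so that is the treewidth.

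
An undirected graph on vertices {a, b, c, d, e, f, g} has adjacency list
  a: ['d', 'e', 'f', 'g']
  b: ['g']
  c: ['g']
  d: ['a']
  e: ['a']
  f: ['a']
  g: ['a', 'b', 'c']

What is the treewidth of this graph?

1

A width-1 tree decomposition is:
Bags: B1 = {a, g}  B2 = {b, g}  B3 = {a, e}  B4 = {a, d}  B5 = {c, g}  B6 = {a, f}
Tree: B1–B2, B1–B3, B3–B4, B2–B5, B4–B6
Each bag holds 2 vertices, so the decomposition has width 1, which upper-bounds the treewidth. G has an edge, so its treewidth is at least 1. Therefore the treewidth is 1.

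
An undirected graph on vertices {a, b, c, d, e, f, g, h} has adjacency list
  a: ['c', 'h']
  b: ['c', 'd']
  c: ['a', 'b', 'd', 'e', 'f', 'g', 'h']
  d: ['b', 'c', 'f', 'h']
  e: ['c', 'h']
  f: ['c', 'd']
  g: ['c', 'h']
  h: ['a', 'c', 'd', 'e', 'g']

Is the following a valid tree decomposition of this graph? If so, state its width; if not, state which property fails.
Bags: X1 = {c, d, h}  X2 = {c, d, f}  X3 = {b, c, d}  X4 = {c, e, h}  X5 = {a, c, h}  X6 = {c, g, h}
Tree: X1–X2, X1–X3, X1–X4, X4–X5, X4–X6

Vertex coverage: the bags together contain {a, b, c, d, e, f, g, h}, the full vertex set. Edge coverage: each edge of G has both endpoints in at least one bag. Running intersection: for every vertex, the bags containing it form a connected subtree. All three properties hold, so this is a valid tree decomposition of width max|bag| − 1 = 2, and hence tw(G) ≤ 2.

Yes; width 2.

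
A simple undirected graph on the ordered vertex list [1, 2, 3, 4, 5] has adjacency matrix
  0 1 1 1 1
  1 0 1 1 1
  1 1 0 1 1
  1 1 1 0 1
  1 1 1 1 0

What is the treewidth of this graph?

A width-4 tree decomposition is:
Bags: B1 = {1, 2, 3, 4, 5}
Tree: (single bag)
With just one bag of size 5, the width is 5 − 1 = 4, so tw(G) ≤ 4. On the other hand G contains the 5-clique {1, 2, 3, 4, 5}. A clique must lie in a single bag of any decomposition, so no decomposition can have width below 4. Hence tw(G) = 4 exactly.

4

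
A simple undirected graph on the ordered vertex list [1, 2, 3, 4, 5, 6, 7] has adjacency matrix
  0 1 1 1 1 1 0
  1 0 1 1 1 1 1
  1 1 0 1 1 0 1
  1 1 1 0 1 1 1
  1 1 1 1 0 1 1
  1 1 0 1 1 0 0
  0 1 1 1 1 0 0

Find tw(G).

4

A width-4 tree decomposition is:
Bags: B1 = {2, 3, 4, 5, 7}  B2 = {1, 2, 3, 4, 5}  B3 = {1, 2, 4, 5, 6}
Tree: B1–B2, B2–B3
The largest bag has 5 vertices, giving width 4; this decomposition certifies tw(G) ≤ 4. For the lower bound, the 5 vertices {1, 2, 3, 4, 5} are pairwise adjacent, and any tree decomposition puts a clique entirely inside one bag — forcing width ≥ 4. Combining the bounds, tw(G) = 4.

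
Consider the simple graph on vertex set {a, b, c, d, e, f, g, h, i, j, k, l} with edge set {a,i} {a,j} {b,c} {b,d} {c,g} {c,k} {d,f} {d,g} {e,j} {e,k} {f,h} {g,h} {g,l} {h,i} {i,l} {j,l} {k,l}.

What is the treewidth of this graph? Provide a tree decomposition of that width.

Every bag has size at most 4, so the width is 4 − 1 = 3 and tw(G) ≤ 3. For the lower bound: the 4 vertex sets {a,e,j}, {k}, {l}, {c,g,h,i} are disjoint, each induces a connected subgraph, and every pair is joined by at least one edge of G. Contracting each set to a single vertex therefore yields K_{4} as a minor, and since treewidth is minor-monotone, tw(G) ≥ tw(K_{4}) = 3. Hence tw(G) = 3 exactly.

Treewidth 3.
One optimal decomposition is:
Bags: B1 = {a, e, j, k}  B2 = {a, j, k, l}  B3 = {a, i, k, l}  B4 = {c, i, k, l}  B5 = {c, g, i, l}  B6 = {c, g, h, i}  B7 = {b, c, g, h}  B8 = {b, d, g, h}  B9 = {b, d, f, h}
Tree: B1–B2, B2–B3, B3–B4, B4–B5, B5–B6, B6–B7, B7–B8, B8–B9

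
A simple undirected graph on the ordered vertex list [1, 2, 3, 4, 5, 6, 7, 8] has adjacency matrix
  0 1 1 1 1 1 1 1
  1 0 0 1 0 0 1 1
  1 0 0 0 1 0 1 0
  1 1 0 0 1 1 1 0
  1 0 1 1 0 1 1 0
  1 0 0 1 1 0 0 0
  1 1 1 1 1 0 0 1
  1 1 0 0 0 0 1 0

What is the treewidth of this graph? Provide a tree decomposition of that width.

Every bag has size at most 4, so the width is 4 − 1 = 3 and tw(G) ≤ 3. For the lower bound, the 4 vertices {1, 4, 5, 6} are pairwise adjacent, and any tree decomposition puts a clique entirely inside one bag — forcing width ≥ 3. Therefore the treewidth is 3.

Treewidth 3.
Bags: B1 = {1, 4, 5, 7}  B2 = {1, 2, 4, 7}  B3 = {1, 2, 7, 8}  B4 = {1, 4, 5, 6}  B5 = {1, 3, 5, 7}
Tree: B1–B2, B2–B3, B1–B4, B1–B5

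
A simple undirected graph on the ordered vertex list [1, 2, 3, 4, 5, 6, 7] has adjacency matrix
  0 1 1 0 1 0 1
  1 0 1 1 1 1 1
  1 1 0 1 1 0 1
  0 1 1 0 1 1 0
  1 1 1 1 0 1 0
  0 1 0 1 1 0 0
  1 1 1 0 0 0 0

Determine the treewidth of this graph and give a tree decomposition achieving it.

Treewidth 3.
One optimal decomposition is:
Bags: B1 = {2, 3, 4, 5}  B2 = {1, 2, 3, 5}  B3 = {2, 4, 5, 6}  B4 = {1, 2, 3, 7}
Tree: B1–B2, B1–B3, B2–B4

Every bag has size at most 4, so the width is 4 − 1 = 3 and tw(G) ≤ 3. For the lower bound, the 4 vertices {1, 2, 3, 5} are pairwise adjacent, and any tree decomposition puts a clique entirely inside one bag — forcing width ≥ 3. Therefore the treewidth is 3.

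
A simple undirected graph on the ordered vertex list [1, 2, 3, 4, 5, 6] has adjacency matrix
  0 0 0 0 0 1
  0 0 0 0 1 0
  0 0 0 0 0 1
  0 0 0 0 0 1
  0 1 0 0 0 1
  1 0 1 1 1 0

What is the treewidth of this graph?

1

A width-1 tree decomposition is:
Bags: B1 = {1, 6}  B2 = {5, 6}  B3 = {2, 5}  B4 = {3, 6}  B5 = {4, 6}
Tree: B1–B2, B2–B3, B1–B4, B4–B5
The largest bag has 2 vertices, giving width 1; this decomposition certifies tw(G) ≤ 1. Any graph with an edge has treewidth ≥ 1, and G has the edge 1–6. Hence tw(G) = 1 exactly.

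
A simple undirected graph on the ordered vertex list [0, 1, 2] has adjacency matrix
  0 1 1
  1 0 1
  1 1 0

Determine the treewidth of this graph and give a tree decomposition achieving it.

A single bag containing all 3 vertices is trivially a valid decomposition of width 2. Conversely, {0, 1, 2} is a clique of size 3, and the vertices of any clique must share a bag in every tree decomposition; so some bag has ≥ 3 vertices and tw(G) ≥ 2. Hence tw(G) = 2 exactly.

Treewidth 2.
One such decomposition:
Bags: B1 = {0, 1, 2}
Tree: (single bag)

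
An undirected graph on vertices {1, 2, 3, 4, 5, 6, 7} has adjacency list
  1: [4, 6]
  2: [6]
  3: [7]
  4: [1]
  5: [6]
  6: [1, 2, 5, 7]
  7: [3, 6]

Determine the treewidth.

1

A width-1 tree decomposition is:
Bags: B1 = {6, 7}  B2 = {3, 7}  B3 = {1, 6}  B4 = {1, 4}  B5 = {2, 6}  B6 = {5, 6}
Tree: B1–B2, B1–B3, B3–B4, B1–B5, B3–B6
The largest bag has 2 vertices, giving width 1; this decomposition certifies tw(G) ≤ 1. Since G has at least one edge (e.g. 6–7), it is not an edgeless graph, so tw(G) ≥ 1. Combining the bounds, tw(G) = 1.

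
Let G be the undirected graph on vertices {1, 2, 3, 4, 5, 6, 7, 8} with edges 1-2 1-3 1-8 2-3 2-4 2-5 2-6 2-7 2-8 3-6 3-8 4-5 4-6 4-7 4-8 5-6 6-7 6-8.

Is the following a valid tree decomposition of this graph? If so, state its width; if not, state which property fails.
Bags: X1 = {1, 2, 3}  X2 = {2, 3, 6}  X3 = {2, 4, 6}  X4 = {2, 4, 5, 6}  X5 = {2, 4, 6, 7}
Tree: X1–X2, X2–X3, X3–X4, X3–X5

No — vertex 8 appears in no bag.

A tree decomposition must satisfy three properties: every vertex lies in some bag; for every edge, both endpoints lie together in some bag; and for every vertex, the bags containing it form a connected subtree. Here vertex 8 appears in no bag, so the decomposition is invalid.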